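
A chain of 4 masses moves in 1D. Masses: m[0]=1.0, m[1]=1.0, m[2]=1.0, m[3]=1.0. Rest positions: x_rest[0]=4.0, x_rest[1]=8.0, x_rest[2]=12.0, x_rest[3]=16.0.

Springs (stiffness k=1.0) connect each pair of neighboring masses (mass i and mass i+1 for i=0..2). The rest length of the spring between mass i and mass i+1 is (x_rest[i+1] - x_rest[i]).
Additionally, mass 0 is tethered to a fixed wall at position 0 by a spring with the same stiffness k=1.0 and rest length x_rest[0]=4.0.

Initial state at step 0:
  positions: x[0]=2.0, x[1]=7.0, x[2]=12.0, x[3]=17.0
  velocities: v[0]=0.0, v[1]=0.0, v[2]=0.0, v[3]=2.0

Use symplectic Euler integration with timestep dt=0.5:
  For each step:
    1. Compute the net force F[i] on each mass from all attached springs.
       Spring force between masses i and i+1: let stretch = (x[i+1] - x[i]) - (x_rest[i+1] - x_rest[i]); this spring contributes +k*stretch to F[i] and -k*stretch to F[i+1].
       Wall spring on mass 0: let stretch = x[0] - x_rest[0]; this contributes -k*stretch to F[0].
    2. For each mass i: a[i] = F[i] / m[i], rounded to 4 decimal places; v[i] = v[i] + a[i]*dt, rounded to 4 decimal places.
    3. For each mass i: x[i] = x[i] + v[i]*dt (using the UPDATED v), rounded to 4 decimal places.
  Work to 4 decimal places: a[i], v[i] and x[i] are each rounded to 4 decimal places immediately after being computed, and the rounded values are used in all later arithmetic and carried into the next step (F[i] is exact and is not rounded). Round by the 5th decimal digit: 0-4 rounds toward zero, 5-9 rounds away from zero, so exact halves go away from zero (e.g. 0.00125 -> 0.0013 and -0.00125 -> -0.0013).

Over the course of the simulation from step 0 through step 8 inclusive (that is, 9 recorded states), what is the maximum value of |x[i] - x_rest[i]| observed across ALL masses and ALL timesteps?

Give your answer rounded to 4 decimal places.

Answer: 3.3644

Derivation:
Step 0: x=[2.0000 7.0000 12.0000 17.0000] v=[0.0000 0.0000 0.0000 2.0000]
Step 1: x=[2.7500 7.0000 12.0000 17.7500] v=[1.5000 0.0000 0.0000 1.5000]
Step 2: x=[3.8750 7.1875 12.1875 18.0625] v=[2.2500 0.3750 0.3750 0.6250]
Step 3: x=[4.8594 7.7969 12.5938 17.9063] v=[1.9688 1.2188 0.8125 -0.3125]
Step 4: x=[5.3634 8.8712 13.1290 17.4219] v=[1.0079 2.1485 1.0703 -0.9688]
Step 5: x=[5.4035 10.1330 13.6730 16.8643] v=[0.0801 2.5235 1.0879 -1.1153]
Step 6: x=[5.2751 11.0974 14.1298 16.5088] v=[-0.2569 1.9288 0.9136 -0.7110]
Step 7: x=[5.2835 11.3644 14.4233 16.5586] v=[0.0167 0.5339 0.5869 0.0995]
Step 8: x=[5.4912 10.8759 14.4859 17.0746] v=[0.4154 -0.9771 0.1251 1.0319]
Max displacement = 3.3644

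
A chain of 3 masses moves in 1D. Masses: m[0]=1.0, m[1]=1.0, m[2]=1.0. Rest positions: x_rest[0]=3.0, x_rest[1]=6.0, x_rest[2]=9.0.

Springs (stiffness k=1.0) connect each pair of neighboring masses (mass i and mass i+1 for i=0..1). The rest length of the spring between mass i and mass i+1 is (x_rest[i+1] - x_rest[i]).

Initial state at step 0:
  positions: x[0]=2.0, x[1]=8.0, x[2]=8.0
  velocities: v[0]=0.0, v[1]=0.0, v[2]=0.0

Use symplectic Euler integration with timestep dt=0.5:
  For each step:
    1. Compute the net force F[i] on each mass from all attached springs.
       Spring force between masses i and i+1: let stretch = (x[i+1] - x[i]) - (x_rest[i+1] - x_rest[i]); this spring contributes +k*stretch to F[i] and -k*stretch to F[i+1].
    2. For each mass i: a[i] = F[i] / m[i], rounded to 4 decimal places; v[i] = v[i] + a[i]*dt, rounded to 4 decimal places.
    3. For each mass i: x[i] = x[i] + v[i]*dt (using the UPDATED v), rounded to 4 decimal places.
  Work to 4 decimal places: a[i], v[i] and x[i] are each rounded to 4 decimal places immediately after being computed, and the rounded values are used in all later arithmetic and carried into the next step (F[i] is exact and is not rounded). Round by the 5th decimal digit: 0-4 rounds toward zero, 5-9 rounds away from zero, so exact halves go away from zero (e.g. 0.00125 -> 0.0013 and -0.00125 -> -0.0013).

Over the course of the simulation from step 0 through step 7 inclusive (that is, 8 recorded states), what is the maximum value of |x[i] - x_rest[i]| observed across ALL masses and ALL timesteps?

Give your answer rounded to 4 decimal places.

Answer: 2.2187

Derivation:
Step 0: x=[2.0000 8.0000 8.0000] v=[0.0000 0.0000 0.0000]
Step 1: x=[2.7500 6.5000 8.7500] v=[1.5000 -3.0000 1.5000]
Step 2: x=[3.6875 4.6250 9.6875] v=[1.8750 -3.7500 1.8750]
Step 3: x=[4.1094 3.7813 10.1094] v=[0.8438 -1.6875 0.8438]
Step 4: x=[3.6993 4.6016 9.6993] v=[-0.8203 1.6406 -0.8203]
Step 5: x=[2.7647 6.4708 8.7647] v=[-1.8692 3.7383 -1.8692]
Step 6: x=[2.0066 7.9869 8.0066] v=[-1.5162 3.0322 -1.5162]
Step 7: x=[1.9936 8.0129 7.9936] v=[-0.0261 0.0519 -0.0261]
Max displacement = 2.2187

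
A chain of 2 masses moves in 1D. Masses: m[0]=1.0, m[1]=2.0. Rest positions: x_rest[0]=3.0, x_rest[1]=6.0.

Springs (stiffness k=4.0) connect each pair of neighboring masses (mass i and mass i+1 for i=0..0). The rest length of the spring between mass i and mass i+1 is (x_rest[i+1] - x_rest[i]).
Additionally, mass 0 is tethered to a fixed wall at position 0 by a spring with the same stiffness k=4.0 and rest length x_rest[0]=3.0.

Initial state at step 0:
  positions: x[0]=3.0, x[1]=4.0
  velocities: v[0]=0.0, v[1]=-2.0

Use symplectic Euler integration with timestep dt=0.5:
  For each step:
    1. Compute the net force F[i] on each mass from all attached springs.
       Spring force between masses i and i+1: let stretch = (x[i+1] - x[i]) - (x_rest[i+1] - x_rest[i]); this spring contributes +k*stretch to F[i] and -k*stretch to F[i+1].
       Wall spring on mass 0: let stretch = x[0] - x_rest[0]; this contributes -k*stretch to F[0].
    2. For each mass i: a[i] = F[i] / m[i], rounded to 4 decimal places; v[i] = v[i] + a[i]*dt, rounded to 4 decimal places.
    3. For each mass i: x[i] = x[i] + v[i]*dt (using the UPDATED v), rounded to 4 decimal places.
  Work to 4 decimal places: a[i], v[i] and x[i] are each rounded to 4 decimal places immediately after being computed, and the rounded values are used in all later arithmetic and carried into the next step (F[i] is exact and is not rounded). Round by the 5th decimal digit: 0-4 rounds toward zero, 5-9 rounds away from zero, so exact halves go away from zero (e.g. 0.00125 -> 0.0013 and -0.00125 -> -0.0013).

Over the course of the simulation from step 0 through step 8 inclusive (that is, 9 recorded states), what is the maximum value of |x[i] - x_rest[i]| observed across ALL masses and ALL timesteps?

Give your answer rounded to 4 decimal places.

Step 0: x=[3.0000 4.0000] v=[0.0000 -2.0000]
Step 1: x=[1.0000 4.0000] v=[-4.0000 0.0000]
Step 2: x=[1.0000 4.0000] v=[0.0000 0.0000]
Step 3: x=[3.0000 4.0000] v=[4.0000 0.0000]
Step 4: x=[3.0000 5.0000] v=[0.0000 2.0000]
Step 5: x=[2.0000 6.5000] v=[-2.0000 3.0000]
Step 6: x=[3.5000 7.2500] v=[3.0000 1.5000]
Step 7: x=[5.2500 7.6250] v=[3.5000 0.7500]
Step 8: x=[4.1250 8.3125] v=[-2.2500 1.3750]
Max displacement = 2.3125

Answer: 2.3125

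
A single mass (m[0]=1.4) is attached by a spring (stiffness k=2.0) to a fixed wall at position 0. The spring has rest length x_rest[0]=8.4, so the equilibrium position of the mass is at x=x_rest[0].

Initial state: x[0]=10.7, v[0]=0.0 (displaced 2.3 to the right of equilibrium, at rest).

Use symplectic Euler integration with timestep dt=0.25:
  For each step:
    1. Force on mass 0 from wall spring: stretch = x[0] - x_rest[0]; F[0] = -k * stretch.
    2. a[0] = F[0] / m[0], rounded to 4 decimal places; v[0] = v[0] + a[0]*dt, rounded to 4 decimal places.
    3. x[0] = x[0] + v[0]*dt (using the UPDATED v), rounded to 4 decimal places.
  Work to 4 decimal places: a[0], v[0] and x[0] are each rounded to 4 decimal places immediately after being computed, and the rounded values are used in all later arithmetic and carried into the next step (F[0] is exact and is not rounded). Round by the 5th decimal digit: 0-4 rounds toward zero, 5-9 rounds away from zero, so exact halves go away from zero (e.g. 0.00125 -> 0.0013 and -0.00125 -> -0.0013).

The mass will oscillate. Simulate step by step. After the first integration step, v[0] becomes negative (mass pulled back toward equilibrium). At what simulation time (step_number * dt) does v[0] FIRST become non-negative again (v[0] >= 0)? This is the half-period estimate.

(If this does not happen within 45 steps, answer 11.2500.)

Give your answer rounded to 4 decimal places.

Answer: 2.7500

Derivation:
Step 0: x=[10.7000] v=[0.0000]
Step 1: x=[10.4947] v=[-0.8214]
Step 2: x=[10.1023] v=[-1.5695]
Step 3: x=[9.5579] v=[-2.1775]
Step 4: x=[8.9102] v=[-2.5910]
Step 5: x=[8.2169] v=[-2.7732]
Step 6: x=[7.5400] v=[-2.7078]
Step 7: x=[6.9398] v=[-2.4007]
Step 8: x=[6.4700] v=[-1.8792]
Step 9: x=[6.1725] v=[-1.1899]
Step 10: x=[6.0739] v=[-0.3944]
Step 11: x=[6.1830] v=[0.4364]
First v>=0 after going negative at step 11, time=2.7500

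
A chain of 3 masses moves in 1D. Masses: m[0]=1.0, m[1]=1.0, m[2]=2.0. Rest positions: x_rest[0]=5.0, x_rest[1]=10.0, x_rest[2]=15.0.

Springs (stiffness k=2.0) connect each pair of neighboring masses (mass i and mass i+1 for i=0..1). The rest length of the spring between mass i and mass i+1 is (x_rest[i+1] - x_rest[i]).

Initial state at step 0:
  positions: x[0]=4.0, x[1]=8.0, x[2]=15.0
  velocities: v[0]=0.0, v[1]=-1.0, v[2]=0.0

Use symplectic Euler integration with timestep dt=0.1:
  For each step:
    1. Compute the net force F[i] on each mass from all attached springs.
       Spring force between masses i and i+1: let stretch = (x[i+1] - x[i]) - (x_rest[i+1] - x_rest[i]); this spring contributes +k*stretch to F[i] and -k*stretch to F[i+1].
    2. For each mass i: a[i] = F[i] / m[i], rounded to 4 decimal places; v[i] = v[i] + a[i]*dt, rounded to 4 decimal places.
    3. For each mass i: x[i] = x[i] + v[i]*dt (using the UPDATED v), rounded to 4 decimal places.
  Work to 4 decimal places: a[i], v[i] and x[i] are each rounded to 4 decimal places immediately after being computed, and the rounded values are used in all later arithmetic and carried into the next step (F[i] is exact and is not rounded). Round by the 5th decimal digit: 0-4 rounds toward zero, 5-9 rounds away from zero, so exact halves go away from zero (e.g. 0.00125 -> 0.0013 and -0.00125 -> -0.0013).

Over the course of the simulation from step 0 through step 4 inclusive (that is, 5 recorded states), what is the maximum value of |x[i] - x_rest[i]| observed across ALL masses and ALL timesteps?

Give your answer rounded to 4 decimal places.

Answer: 2.0400

Derivation:
Step 0: x=[4.0000 8.0000 15.0000] v=[0.0000 -1.0000 0.0000]
Step 1: x=[3.9800 7.9600 14.9800] v=[-0.2000 -0.4000 -0.2000]
Step 2: x=[3.9396 7.9808 14.9398] v=[-0.4040 0.2080 -0.4020]
Step 3: x=[3.8800 8.0600 14.8800] v=[-0.5958 0.7916 -0.5979]
Step 4: x=[3.8040 8.1920 14.8020] v=[-0.7598 1.3196 -0.7799]
Max displacement = 2.0400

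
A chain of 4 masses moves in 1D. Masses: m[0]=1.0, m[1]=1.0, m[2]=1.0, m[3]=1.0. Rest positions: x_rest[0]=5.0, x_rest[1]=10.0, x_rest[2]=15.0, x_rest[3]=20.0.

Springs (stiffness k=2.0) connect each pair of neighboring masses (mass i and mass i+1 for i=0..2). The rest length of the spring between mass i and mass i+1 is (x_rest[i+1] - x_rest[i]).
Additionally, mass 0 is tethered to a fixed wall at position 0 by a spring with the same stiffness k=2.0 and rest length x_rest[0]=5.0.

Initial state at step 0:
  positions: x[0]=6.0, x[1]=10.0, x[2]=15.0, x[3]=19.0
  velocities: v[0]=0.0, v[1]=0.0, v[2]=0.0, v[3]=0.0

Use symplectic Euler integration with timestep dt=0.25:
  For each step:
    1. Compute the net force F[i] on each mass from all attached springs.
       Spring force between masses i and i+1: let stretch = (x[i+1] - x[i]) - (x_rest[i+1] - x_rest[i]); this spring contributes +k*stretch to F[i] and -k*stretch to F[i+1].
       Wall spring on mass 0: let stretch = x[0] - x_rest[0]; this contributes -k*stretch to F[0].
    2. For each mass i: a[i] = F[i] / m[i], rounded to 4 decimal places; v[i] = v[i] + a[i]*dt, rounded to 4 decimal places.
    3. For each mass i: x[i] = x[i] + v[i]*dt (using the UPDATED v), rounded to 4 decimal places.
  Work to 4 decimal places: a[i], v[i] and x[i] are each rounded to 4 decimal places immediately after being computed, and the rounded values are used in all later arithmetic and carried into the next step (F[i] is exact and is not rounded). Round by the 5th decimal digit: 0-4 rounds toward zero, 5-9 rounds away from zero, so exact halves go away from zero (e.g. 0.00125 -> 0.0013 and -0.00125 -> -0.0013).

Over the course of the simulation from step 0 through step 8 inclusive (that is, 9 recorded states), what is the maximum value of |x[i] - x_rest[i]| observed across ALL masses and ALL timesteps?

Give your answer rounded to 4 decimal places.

Answer: 1.1575

Derivation:
Step 0: x=[6.0000 10.0000 15.0000 19.0000] v=[0.0000 0.0000 0.0000 0.0000]
Step 1: x=[5.7500 10.1250 14.8750 19.1250] v=[-1.0000 0.5000 -0.5000 0.5000]
Step 2: x=[5.3281 10.2969 14.6875 19.3438] v=[-1.6875 0.6875 -0.7500 0.8750]
Step 3: x=[4.8613 10.3965 14.5332 19.6055] v=[-1.8672 0.3984 -0.6172 1.0469]
Step 4: x=[4.4787 10.3213 14.4959 19.8582] v=[-1.5303 -0.3009 -0.1494 1.0108]
Step 5: x=[4.2666 10.0376 14.6070 20.0656] v=[-0.8484 -1.1349 0.4445 0.8297]
Step 6: x=[4.2426 9.6037 14.8293 20.2157] v=[-0.0962 -1.7357 0.8891 0.6004]
Step 7: x=[4.3584 9.1528 15.0717 20.3175] v=[0.4631 -1.8035 0.9695 0.4072]
Step 8: x=[4.5287 8.8425 15.2300 20.3886] v=[0.6811 -1.2413 0.6330 0.2843]
Max displacement = 1.1575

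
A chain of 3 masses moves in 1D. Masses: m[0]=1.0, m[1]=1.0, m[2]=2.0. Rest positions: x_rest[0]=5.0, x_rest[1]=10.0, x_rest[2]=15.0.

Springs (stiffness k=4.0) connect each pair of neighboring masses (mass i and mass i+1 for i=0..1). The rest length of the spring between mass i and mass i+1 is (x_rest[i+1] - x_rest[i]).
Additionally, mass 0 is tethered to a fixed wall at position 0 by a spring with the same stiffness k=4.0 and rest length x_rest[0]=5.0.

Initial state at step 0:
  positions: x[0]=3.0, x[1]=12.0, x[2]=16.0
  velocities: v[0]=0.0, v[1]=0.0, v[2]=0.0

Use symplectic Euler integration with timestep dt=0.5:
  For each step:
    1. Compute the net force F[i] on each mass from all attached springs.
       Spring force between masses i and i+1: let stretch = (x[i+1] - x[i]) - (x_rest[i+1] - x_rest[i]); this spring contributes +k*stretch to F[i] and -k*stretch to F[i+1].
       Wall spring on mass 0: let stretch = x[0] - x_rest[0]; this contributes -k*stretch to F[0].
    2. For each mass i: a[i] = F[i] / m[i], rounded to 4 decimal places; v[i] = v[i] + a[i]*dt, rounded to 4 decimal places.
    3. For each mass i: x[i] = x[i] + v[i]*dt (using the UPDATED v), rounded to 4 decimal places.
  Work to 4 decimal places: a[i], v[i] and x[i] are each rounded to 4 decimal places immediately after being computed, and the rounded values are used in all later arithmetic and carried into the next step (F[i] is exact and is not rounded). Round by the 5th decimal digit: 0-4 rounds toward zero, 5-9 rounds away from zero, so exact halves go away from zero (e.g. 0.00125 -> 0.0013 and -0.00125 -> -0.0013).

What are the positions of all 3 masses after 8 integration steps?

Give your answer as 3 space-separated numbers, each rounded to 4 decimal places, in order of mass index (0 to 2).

Answer: 2.2969 12.9922 13.0586

Derivation:
Step 0: x=[3.0000 12.0000 16.0000] v=[0.0000 0.0000 0.0000]
Step 1: x=[9.0000 7.0000 16.5000] v=[12.0000 -10.0000 1.0000]
Step 2: x=[4.0000 13.5000 14.7500] v=[-10.0000 13.0000 -3.5000]
Step 3: x=[4.5000 11.7500 14.8750] v=[1.0000 -3.5000 0.2500]
Step 4: x=[7.7500 5.8750 15.9375] v=[6.5000 -11.7500 2.1250]
Step 5: x=[1.3750 11.9375 14.4688] v=[-12.7500 12.1250 -2.9375]
Step 6: x=[4.1875 9.9688 14.2344] v=[5.6250 -3.9374 -0.4688]
Step 7: x=[8.5938 6.4844 14.3672] v=[8.8126 -6.9688 0.2656]
Step 8: x=[2.2969 12.9922 13.0586] v=[-12.5938 13.0156 -2.6172]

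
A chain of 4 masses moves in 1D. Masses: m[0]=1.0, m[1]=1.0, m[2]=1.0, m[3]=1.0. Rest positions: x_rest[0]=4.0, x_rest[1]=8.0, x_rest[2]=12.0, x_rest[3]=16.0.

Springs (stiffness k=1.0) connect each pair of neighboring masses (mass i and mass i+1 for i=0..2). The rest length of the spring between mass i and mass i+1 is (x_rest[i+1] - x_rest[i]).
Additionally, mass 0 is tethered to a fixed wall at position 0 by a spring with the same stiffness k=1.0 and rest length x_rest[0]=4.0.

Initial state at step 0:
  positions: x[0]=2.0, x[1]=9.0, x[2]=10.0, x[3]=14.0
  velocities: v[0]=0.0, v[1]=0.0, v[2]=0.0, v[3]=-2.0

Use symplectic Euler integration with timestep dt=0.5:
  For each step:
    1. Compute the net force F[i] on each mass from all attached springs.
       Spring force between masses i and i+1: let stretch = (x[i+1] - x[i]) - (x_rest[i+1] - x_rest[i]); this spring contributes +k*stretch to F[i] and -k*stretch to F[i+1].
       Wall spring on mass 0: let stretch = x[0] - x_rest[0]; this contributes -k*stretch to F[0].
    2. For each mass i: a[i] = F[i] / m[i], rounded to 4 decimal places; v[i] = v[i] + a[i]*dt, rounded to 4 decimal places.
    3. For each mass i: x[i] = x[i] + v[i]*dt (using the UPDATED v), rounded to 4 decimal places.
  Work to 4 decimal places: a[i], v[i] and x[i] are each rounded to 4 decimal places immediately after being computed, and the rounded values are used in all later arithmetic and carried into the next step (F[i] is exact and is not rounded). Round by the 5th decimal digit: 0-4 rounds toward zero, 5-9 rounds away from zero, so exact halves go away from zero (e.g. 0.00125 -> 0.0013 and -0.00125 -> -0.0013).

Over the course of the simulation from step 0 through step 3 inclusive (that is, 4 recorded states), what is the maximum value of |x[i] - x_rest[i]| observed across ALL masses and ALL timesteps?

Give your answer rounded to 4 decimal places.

Answer: 3.5625

Derivation:
Step 0: x=[2.0000 9.0000 10.0000 14.0000] v=[0.0000 0.0000 0.0000 -2.0000]
Step 1: x=[3.2500 7.5000 10.7500 13.0000] v=[2.5000 -3.0000 1.5000 -2.0000]
Step 2: x=[4.7500 5.7500 11.2500 12.4375] v=[3.0000 -3.5000 1.0000 -1.1250]
Step 3: x=[5.3125 5.1250 10.6719 12.5782] v=[1.1250 -1.2500 -1.1563 0.2813]
Max displacement = 3.5625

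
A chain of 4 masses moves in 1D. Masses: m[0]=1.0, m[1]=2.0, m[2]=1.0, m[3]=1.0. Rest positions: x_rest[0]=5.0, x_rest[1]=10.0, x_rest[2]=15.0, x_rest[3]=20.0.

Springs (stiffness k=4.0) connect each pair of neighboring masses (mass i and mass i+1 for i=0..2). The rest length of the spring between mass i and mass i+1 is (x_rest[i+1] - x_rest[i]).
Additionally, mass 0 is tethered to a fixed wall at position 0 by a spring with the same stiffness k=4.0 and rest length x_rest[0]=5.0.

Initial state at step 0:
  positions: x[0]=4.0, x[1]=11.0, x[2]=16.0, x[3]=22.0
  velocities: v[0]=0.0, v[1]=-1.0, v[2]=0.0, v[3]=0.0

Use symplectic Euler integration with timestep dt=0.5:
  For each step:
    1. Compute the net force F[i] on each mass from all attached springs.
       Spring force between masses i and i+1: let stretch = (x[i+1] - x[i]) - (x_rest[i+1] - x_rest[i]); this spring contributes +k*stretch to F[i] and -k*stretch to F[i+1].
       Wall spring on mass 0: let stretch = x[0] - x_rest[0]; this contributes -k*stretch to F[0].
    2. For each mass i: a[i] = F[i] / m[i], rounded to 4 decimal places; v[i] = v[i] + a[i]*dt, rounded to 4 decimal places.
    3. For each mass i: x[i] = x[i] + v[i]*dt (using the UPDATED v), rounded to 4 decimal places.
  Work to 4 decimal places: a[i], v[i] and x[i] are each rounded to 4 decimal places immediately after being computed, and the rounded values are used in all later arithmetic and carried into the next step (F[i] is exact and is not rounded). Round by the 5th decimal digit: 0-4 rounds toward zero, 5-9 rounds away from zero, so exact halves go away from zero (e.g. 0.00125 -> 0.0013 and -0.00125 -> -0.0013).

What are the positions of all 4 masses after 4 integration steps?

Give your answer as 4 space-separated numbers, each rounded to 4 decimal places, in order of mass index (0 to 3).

Answer: 5.5000 9.5000 16.0000 18.0000

Derivation:
Step 0: x=[4.0000 11.0000 16.0000 22.0000] v=[0.0000 -1.0000 0.0000 0.0000]
Step 1: x=[7.0000 9.5000 17.0000 21.0000] v=[6.0000 -3.0000 2.0000 -2.0000]
Step 2: x=[5.5000 10.5000 14.5000 21.0000] v=[-3.0000 2.0000 -5.0000 0.0000]
Step 3: x=[3.5000 11.0000 14.5000 19.5000] v=[-4.0000 1.0000 0.0000 -3.0000]
Step 4: x=[5.5000 9.5000 16.0000 18.0000] v=[4.0000 -3.0000 3.0000 -3.0000]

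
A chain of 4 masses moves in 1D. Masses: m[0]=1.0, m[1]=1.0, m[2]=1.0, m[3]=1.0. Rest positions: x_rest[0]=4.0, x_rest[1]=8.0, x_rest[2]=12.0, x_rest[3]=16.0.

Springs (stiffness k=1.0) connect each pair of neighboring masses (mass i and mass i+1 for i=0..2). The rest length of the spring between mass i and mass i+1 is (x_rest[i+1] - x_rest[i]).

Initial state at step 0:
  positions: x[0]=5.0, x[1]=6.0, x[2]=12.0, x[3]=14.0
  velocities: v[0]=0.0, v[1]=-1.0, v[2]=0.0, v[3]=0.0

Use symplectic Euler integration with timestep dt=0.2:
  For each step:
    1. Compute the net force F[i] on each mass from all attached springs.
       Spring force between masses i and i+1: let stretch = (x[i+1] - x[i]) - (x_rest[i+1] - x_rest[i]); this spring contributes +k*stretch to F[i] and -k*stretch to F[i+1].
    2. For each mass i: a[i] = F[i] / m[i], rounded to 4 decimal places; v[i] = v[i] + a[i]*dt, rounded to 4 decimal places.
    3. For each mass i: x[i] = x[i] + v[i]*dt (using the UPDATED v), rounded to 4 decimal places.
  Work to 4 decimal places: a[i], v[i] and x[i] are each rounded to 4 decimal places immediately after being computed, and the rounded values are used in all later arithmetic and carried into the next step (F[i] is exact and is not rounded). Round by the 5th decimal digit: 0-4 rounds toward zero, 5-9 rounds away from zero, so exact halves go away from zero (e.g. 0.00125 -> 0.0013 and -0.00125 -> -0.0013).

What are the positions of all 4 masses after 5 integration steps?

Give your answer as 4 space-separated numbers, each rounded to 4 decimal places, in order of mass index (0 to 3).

Step 0: x=[5.0000 6.0000 12.0000 14.0000] v=[0.0000 -1.0000 0.0000 0.0000]
Step 1: x=[4.8800 6.0000 11.8400 14.0800] v=[-0.6000 0.0000 -0.8000 0.4000]
Step 2: x=[4.6448 6.1888 11.5360 14.2304] v=[-1.1760 0.9440 -1.5200 0.7520]
Step 3: x=[4.3114 6.5297 11.1259 14.4330] v=[-1.6672 1.7046 -2.0506 1.0131]
Step 4: x=[3.9067 6.9657 10.6642 14.6633] v=[-2.0235 2.1802 -2.3084 1.1517]
Step 5: x=[3.4644 7.4273 10.2145 14.8937] v=[-2.2117 2.3081 -2.2483 1.1519]

Answer: 3.4644 7.4273 10.2145 14.8937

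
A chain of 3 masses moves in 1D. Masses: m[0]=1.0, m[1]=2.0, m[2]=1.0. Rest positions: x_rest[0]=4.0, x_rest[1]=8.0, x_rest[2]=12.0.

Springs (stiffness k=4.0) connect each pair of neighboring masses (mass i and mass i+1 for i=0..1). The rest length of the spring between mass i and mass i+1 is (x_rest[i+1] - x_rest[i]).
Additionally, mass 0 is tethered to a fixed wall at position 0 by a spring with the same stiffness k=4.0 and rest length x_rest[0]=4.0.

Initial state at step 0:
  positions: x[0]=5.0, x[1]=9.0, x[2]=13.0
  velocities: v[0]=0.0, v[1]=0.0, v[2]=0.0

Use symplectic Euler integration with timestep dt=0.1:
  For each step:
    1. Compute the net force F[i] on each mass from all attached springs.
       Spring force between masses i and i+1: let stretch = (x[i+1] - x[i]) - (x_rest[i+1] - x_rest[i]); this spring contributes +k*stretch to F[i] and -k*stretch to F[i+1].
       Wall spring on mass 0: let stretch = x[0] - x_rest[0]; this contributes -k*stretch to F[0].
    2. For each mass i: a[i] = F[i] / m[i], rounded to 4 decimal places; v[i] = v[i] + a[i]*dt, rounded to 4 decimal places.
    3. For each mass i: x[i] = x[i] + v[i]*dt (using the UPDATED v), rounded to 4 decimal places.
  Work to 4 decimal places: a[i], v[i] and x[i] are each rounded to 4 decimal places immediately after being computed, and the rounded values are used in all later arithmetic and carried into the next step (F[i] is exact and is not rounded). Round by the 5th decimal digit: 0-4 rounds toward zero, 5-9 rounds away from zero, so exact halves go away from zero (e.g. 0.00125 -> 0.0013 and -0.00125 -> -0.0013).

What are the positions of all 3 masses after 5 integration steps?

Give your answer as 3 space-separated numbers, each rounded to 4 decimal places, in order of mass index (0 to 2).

Step 0: x=[5.0000 9.0000 13.0000] v=[0.0000 0.0000 0.0000]
Step 1: x=[4.9600 9.0000 13.0000] v=[-0.4000 0.0000 0.0000]
Step 2: x=[4.8832 8.9992 13.0000] v=[-0.7680 -0.0080 0.0000]
Step 3: x=[4.7757 8.9961 13.0000] v=[-1.0749 -0.0310 -0.0003]
Step 4: x=[4.6460 8.9887 12.9998] v=[-1.2970 -0.0743 -0.0019]
Step 5: x=[4.5042 8.9746 12.9992] v=[-1.4183 -0.1406 -0.0063]

Answer: 4.5042 8.9746 12.9992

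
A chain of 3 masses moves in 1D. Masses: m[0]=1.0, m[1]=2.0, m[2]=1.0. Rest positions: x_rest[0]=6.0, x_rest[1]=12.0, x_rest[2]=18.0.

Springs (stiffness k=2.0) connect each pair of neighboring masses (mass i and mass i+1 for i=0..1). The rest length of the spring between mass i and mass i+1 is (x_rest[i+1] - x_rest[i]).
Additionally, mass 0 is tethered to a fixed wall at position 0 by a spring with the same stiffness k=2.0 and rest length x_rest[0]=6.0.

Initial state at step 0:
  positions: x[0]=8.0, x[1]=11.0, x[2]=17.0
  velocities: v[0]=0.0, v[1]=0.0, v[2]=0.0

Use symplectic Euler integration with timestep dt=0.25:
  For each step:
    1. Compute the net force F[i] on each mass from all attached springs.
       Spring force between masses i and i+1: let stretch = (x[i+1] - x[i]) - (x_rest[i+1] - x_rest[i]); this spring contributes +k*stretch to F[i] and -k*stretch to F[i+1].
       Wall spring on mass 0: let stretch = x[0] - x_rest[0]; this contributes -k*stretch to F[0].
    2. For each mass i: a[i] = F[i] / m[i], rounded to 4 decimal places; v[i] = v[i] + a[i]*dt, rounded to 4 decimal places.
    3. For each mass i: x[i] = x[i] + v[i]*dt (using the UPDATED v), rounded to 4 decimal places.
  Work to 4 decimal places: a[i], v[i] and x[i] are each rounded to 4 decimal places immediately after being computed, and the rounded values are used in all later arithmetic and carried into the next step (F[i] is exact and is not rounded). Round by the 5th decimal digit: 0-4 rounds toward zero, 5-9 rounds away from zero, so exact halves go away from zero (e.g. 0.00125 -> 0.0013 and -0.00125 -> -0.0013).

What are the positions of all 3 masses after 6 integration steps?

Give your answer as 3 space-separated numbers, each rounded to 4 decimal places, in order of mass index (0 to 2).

Step 0: x=[8.0000 11.0000 17.0000] v=[0.0000 0.0000 0.0000]
Step 1: x=[7.3750 11.1875 17.0000] v=[-2.5000 0.7500 0.0000]
Step 2: x=[6.3047 11.5000 17.0235] v=[-4.2813 1.2500 0.0938]
Step 3: x=[5.0957 11.8330 17.1065] v=[-4.8360 1.3321 0.3321]
Step 4: x=[4.0919 12.0746 17.2804] v=[-4.0152 0.9662 0.6954]
Step 5: x=[3.5745 12.1426 17.5535] v=[-2.0698 0.2720 1.0925]
Step 6: x=[3.6813 12.0133 17.9003] v=[0.4270 -0.5173 1.3871]

Answer: 3.6813 12.0133 17.9003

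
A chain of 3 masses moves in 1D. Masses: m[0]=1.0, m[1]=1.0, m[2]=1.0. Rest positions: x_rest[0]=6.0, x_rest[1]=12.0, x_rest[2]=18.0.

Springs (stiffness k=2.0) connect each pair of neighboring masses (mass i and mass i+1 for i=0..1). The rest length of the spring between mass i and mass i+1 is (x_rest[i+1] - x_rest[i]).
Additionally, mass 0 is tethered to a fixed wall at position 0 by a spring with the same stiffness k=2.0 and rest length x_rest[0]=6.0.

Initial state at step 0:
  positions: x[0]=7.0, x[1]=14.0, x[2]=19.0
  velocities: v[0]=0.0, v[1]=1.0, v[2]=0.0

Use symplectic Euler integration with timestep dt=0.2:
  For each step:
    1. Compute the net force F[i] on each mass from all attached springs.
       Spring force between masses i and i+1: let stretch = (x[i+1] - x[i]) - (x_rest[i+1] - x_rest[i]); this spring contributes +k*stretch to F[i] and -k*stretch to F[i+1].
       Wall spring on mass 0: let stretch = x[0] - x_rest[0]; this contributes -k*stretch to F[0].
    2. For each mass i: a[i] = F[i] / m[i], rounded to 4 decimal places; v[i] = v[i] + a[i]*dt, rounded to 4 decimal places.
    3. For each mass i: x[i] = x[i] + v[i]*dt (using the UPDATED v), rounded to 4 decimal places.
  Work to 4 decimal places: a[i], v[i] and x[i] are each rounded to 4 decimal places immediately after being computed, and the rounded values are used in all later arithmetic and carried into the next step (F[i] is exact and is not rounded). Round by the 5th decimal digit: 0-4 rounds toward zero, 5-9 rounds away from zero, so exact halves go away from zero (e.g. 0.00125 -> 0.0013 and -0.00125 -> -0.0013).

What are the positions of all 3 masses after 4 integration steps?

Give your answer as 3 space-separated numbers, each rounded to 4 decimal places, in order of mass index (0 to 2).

Answer: 6.9696 13.3523 19.6777

Derivation:
Step 0: x=[7.0000 14.0000 19.0000] v=[0.0000 1.0000 0.0000]
Step 1: x=[7.0000 14.0400 19.0800] v=[0.0000 0.2000 0.4000]
Step 2: x=[7.0032 13.9200 19.2368] v=[0.0160 -0.6000 0.7840]
Step 3: x=[6.9995 13.6720 19.4483] v=[-0.0186 -1.2400 1.0573]
Step 4: x=[6.9696 13.3523 19.6777] v=[-0.1494 -1.5985 1.1468]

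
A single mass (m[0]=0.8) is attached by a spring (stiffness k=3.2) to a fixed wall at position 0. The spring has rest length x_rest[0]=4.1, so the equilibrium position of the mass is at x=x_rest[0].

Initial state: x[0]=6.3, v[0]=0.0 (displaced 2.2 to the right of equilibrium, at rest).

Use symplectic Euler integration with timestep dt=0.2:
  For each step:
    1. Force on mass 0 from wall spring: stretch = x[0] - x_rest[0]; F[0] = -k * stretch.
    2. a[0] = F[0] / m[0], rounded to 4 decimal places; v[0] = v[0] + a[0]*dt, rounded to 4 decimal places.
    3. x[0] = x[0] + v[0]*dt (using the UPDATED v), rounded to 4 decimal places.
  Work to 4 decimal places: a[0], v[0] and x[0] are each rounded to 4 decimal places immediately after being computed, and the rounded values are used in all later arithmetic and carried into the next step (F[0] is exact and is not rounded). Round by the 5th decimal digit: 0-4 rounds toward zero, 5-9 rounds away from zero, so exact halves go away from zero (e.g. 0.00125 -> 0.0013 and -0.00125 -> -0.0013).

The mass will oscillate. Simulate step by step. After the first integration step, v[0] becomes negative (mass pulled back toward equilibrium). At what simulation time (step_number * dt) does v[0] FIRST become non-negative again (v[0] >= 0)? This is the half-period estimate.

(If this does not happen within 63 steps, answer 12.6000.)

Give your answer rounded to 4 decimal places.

Step 0: x=[6.3000] v=[0.0000]
Step 1: x=[5.9480] v=[-1.7600]
Step 2: x=[5.3003] v=[-3.2384]
Step 3: x=[4.4606] v=[-4.1986]
Step 4: x=[3.5632] v=[-4.4871]
Step 5: x=[2.7517] v=[-4.0577]
Step 6: x=[2.1559] v=[-2.9791]
Step 7: x=[1.8711] v=[-1.4238]
Step 8: x=[1.9430] v=[0.3593]
First v>=0 after going negative at step 8, time=1.6000

Answer: 1.6000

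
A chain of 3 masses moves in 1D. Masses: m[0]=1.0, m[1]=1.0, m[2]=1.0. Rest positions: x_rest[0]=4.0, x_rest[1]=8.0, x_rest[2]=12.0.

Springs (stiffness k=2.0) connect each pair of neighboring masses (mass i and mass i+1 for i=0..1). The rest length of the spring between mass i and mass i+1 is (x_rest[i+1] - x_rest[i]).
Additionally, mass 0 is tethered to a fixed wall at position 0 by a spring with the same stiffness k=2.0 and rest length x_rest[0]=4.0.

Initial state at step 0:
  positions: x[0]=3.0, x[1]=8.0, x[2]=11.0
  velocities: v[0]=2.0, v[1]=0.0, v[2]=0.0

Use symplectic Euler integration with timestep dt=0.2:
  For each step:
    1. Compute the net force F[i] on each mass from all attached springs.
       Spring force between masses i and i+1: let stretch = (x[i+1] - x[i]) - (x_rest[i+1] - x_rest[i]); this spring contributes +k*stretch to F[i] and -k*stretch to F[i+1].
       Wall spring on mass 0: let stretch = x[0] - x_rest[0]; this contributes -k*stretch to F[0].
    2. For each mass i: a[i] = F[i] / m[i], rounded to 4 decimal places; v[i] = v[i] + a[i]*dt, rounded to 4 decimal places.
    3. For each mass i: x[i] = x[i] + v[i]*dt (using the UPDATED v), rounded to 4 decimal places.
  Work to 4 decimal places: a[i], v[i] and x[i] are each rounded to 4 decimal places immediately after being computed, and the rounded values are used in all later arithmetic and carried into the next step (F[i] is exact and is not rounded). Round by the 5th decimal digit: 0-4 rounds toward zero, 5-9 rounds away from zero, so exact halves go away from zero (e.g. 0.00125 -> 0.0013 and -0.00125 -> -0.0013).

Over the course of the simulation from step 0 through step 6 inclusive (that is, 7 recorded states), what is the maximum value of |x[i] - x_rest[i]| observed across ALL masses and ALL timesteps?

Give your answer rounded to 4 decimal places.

Step 0: x=[3.0000 8.0000 11.0000] v=[2.0000 0.0000 0.0000]
Step 1: x=[3.5600 7.8400 11.0800] v=[2.8000 -0.8000 0.4000]
Step 2: x=[4.1776 7.5968 11.2208] v=[3.0880 -1.2160 0.7040]
Step 3: x=[4.7345 7.3700 11.3917] v=[2.7846 -1.1341 0.8544]
Step 4: x=[5.1235 7.2541 11.5608] v=[1.9450 -0.5796 0.8457]
Step 5: x=[5.2731 7.3123 11.7054] v=[0.7478 0.2908 0.7230]
Step 6: x=[5.1639 7.5588 11.8186] v=[-0.5458 1.2324 0.5658]
Max displacement = 1.2731

Answer: 1.2731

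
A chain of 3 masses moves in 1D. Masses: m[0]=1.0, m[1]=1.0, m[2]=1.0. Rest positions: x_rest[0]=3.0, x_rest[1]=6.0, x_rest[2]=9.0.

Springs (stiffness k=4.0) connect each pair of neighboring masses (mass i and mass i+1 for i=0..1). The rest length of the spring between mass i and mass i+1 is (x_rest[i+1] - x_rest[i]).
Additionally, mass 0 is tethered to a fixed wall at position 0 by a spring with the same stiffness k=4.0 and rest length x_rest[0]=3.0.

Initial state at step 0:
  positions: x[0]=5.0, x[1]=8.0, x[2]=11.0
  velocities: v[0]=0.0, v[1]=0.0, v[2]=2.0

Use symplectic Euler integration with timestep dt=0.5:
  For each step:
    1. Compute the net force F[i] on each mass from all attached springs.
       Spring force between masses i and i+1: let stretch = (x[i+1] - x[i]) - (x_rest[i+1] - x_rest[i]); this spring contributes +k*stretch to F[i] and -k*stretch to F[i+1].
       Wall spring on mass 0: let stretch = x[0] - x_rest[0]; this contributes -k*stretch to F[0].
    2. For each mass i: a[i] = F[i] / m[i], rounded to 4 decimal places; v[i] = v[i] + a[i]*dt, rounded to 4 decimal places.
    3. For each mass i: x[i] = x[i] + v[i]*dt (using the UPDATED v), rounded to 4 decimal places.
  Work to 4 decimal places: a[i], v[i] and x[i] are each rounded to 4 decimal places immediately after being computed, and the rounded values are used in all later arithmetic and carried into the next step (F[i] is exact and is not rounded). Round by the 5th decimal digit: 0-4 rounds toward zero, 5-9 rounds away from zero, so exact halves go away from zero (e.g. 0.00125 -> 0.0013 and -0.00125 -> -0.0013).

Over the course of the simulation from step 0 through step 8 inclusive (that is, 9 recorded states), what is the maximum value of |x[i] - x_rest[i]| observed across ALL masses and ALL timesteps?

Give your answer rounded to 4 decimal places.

Step 0: x=[5.0000 8.0000 11.0000] v=[0.0000 0.0000 2.0000]
Step 1: x=[3.0000 8.0000 12.0000] v=[-4.0000 0.0000 2.0000]
Step 2: x=[3.0000 7.0000 12.0000] v=[0.0000 -2.0000 0.0000]
Step 3: x=[4.0000 7.0000 10.0000] v=[2.0000 0.0000 -4.0000]
Step 4: x=[4.0000 7.0000 8.0000] v=[0.0000 0.0000 -4.0000]
Step 5: x=[3.0000 5.0000 8.0000] v=[-2.0000 -4.0000 0.0000]
Step 6: x=[1.0000 4.0000 8.0000] v=[-4.0000 -2.0000 0.0000]
Step 7: x=[1.0000 4.0000 7.0000] v=[0.0000 0.0000 -2.0000]
Step 8: x=[3.0000 4.0000 6.0000] v=[4.0000 0.0000 -2.0000]
Max displacement = 3.0000

Answer: 3.0000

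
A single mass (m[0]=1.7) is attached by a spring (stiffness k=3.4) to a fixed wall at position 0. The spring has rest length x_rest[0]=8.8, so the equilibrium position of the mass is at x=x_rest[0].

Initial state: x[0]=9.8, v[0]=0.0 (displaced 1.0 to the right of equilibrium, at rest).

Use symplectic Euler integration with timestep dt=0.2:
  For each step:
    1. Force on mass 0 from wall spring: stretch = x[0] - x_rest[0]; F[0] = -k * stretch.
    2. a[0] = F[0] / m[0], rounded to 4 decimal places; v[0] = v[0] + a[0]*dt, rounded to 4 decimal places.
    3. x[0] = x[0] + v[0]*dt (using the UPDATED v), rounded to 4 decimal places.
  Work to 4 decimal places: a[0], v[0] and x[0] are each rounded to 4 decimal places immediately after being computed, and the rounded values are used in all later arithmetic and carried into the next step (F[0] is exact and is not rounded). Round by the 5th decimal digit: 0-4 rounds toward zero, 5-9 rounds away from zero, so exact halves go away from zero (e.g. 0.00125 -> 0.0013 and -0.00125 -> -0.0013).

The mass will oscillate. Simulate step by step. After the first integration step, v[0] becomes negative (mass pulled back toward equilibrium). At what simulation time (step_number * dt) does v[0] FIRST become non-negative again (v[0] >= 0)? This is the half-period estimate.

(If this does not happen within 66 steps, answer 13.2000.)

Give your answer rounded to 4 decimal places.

Answer: 2.4000

Derivation:
Step 0: x=[9.8000] v=[0.0000]
Step 1: x=[9.7200] v=[-0.4000]
Step 2: x=[9.5664] v=[-0.7680]
Step 3: x=[9.3515] v=[-1.0746]
Step 4: x=[9.0925] v=[-1.2952]
Step 5: x=[8.8101] v=[-1.4122]
Step 6: x=[8.5269] v=[-1.4162]
Step 7: x=[8.2655] v=[-1.3070]
Step 8: x=[8.0469] v=[-1.0932]
Step 9: x=[7.8885] v=[-0.7920]
Step 10: x=[7.8030] v=[-0.4274]
Step 11: x=[7.7973] v=[-0.0286]
Step 12: x=[7.8718] v=[0.3725]
First v>=0 after going negative at step 12, time=2.4000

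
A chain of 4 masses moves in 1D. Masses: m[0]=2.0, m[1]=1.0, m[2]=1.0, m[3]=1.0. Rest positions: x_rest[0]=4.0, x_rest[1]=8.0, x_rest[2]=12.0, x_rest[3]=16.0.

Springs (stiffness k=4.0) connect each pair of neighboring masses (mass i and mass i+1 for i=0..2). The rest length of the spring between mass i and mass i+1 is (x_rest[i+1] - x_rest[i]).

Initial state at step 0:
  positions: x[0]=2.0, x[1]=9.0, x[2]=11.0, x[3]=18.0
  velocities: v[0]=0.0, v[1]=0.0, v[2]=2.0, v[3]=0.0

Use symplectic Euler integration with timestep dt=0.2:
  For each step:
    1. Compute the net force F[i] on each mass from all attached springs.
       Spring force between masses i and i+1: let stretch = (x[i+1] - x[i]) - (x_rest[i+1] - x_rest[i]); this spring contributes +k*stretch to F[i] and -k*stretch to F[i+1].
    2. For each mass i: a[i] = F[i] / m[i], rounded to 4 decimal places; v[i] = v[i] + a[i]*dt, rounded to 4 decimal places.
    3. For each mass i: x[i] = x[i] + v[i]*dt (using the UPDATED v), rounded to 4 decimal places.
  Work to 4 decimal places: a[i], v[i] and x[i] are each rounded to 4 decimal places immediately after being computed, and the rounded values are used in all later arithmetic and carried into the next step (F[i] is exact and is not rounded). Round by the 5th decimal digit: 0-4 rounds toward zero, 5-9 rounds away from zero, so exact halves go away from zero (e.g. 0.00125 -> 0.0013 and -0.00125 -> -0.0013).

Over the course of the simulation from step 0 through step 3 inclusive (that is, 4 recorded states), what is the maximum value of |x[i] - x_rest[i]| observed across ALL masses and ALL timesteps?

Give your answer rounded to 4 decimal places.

Step 0: x=[2.0000 9.0000 11.0000 18.0000] v=[0.0000 0.0000 2.0000 0.0000]
Step 1: x=[2.2400 8.2000 12.2000 17.5200] v=[1.2000 -4.0000 6.0000 -2.4000]
Step 2: x=[2.6368 7.0864 13.6112 16.8288] v=[1.9840 -5.5680 7.0560 -3.4560]
Step 3: x=[3.0696 6.3048 14.4932 16.2628] v=[2.1638 -3.9078 4.4102 -2.8301]
Max displacement = 2.4932

Answer: 2.4932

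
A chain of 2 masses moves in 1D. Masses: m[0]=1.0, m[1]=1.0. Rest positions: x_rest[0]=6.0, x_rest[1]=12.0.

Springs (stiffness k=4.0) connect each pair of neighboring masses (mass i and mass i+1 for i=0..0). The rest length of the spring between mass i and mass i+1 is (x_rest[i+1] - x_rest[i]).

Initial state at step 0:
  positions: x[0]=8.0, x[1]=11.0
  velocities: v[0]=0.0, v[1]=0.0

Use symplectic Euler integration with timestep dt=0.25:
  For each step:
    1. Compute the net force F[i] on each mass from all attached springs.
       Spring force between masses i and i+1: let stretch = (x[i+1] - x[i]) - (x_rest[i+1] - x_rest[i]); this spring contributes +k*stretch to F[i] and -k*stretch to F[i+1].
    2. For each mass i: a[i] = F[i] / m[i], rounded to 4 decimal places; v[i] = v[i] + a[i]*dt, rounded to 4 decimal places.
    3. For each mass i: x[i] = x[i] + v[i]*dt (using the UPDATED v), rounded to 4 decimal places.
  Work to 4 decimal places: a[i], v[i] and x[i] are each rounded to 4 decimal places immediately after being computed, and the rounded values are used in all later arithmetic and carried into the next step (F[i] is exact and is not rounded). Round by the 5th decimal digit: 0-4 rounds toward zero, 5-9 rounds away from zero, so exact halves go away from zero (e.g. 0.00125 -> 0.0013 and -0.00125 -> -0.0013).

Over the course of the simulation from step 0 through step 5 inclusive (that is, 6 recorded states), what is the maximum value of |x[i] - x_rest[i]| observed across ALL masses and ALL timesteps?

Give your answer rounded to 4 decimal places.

Step 0: x=[8.0000 11.0000] v=[0.0000 0.0000]
Step 1: x=[7.2500 11.7500] v=[-3.0000 3.0000]
Step 2: x=[6.1250 12.8750] v=[-4.5000 4.5000]
Step 3: x=[5.1875 13.8125] v=[-3.7500 3.7500]
Step 4: x=[4.9063 14.0938] v=[-1.1250 1.1250]
Step 5: x=[5.4219 13.5782] v=[2.0625 -2.0625]
Max displacement = 2.0938

Answer: 2.0938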